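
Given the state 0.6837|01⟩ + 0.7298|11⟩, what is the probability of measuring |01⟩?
0.4674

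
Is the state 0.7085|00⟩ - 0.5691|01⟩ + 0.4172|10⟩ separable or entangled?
Entangled

Writing the state as a|00⟩ + b|01⟩ + c|10⟩ + d|11⟩, it is a product state iff ad − bc = 0.
Here (a, b, c, d) = (0.7085, -0.5691, 0.4172, 0): ad − bc = (0.7085)(0) − (-0.5691)(0.4172) = 0.2374 ≠ 0, so the state is entangled.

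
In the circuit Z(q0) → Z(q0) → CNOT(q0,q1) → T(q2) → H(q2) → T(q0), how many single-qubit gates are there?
5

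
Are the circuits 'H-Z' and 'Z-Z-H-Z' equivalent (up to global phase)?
Yes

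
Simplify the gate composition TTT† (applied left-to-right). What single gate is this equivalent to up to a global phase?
T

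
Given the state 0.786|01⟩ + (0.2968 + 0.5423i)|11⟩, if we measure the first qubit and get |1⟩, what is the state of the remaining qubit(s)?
(0.4801 + 0.8772i)|1⟩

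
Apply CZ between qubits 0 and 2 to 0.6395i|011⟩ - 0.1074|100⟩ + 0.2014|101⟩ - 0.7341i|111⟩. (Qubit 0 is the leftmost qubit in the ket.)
0.6395i|011⟩ - 0.1074|100⟩ - 0.2014|101⟩ + 0.7341i|111⟩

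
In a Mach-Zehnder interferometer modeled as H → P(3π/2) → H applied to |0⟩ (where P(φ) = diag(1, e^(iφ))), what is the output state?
(1/2 - (1/2)i)|0⟩ + (1/2 + (1/2)i)|1⟩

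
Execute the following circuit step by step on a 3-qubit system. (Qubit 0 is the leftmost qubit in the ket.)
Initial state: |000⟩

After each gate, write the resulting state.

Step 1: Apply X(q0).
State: |100⟩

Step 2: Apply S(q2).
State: |100⟩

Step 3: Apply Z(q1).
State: |100⟩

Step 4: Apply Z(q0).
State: -|100⟩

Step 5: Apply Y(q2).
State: -i|101⟩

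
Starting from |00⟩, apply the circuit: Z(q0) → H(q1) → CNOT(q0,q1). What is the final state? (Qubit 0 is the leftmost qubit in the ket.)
1/√2|00⟩ + 1/√2|01⟩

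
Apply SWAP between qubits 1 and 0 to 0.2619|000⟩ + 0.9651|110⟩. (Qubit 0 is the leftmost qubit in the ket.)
0.2619|000⟩ + 0.9651|110⟩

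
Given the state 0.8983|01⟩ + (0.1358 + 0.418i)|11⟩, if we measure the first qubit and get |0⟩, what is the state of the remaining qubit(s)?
|1⟩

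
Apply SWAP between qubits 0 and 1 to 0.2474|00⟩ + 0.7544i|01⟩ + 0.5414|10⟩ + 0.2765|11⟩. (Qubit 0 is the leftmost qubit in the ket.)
0.2474|00⟩ + 0.5414|01⟩ + 0.7544i|10⟩ + 0.2765|11⟩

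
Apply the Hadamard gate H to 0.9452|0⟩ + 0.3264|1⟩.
0.8992|0⟩ + 0.4376|1⟩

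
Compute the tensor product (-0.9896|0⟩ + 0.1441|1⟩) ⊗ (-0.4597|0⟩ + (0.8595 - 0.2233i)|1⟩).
0.4549|00⟩ + (-0.8506 + 0.221i)|01⟩ - 0.06624|10⟩ + (0.1239 - 0.03218i)|11⟩

amp(|b₁b₂…⟩) = product of the factor amplitudes for bits b₁, b₂, …; only kets whose every factor amplitude is nonzero survive.
|00⟩: (-0.9896)(-0.4597) = 0.4549
|01⟩: (-0.9896)(0.8595 - 0.2233i) = (-0.8506 + 0.221i)
|10⟩: (0.1441)(-0.4597) = -0.06624
|11⟩: (0.1441)(0.8595 - 0.2233i) = (0.1239 - 0.03218i)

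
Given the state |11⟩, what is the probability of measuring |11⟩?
1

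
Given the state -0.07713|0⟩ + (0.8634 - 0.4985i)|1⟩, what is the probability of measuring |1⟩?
0.994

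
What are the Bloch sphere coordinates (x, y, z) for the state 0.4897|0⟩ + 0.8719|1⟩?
(0.8539, 0, -0.5204)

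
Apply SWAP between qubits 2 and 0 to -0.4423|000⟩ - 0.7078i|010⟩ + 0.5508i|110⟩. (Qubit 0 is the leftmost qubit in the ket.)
-0.4423|000⟩ - 0.7078i|010⟩ + 0.5508i|011⟩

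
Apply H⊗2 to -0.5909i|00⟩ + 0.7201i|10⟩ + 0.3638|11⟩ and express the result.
(0.1819 + 0.0646i)|00⟩ + (-0.1819 + 0.0646i)|01⟩ + (-0.1819 - 0.6555i)|10⟩ + (0.1819 - 0.6555i)|11⟩

H⊗2 gives amp(|y⟩) = (1/2) Σ_x (−1)^(x·y) amp(|x⟩), where x·y is the number of positions in which both x and y have a 1.
|00⟩: (-0.5909i + 0.7201i + 0.3638)/2 = (0.1819 + 0.0646i)
|01⟩: (-0.5909i + 0.7201i - 0.3638)/2 = (-0.1819 + 0.0646i)
|10⟩: (-0.5909i - 0.7201i - 0.3638)/2 = (-0.1819 - 0.6555i)
|11⟩: (-0.5909i - 0.7201i + 0.3638)/2 = (0.1819 - 0.6555i)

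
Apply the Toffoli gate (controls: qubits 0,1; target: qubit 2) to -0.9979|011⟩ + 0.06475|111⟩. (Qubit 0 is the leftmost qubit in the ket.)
-0.9979|011⟩ + 0.06475|110⟩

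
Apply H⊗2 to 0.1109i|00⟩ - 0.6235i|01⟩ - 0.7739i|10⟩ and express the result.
-0.6433i|00⟩ - 0.01975i|01⟩ + 0.1307i|10⟩ + 0.7542i|11⟩

H⊗2 gives amp(|y⟩) = (1/2) Σ_x (−1)^(x·y) amp(|x⟩), where x·y is the number of positions in which both x and y have a 1.
|00⟩: (0.1109i - 0.6235i - 0.7739i)/2 = -0.6433i
|01⟩: (0.1109i + 0.6235i - 0.7739i)/2 = -0.01975i
|10⟩: (0.1109i - 0.6235i + 0.7739i)/2 = 0.1307i
|11⟩: (0.1109i + 0.6235i + 0.7739i)/2 = 0.7542i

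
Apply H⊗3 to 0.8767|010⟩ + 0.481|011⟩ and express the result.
0.48|000⟩ + 0.1399|001⟩ - 0.48|010⟩ - 0.1399|011⟩ + 0.48|100⟩ + 0.1399|101⟩ - 0.48|110⟩ - 0.1399|111⟩

H⊗3 gives amp(|y⟩) = (1/2√2) Σ_x (−1)^(x·y) amp(|x⟩), where x·y is the number of positions in which both x and y have a 1.
|000⟩: (0.8767 + 0.481)/(2√2) = 0.48
|001⟩: (0.8767 - 0.481)/(2√2) = 0.1399
|010⟩: (-0.8767 - 0.481)/(2√2) = -0.48
|011⟩: (-0.8767 + 0.481)/(2√2) = -0.1399
|100⟩: (0.8767 + 0.481)/(2√2) = 0.48
|101⟩: (0.8767 - 0.481)/(2√2) = 0.1399
|110⟩: (-0.8767 - 0.481)/(2√2) = -0.48
|111⟩: (-0.8767 + 0.481)/(2√2) = -0.1399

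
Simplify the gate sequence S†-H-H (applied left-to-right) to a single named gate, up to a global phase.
S†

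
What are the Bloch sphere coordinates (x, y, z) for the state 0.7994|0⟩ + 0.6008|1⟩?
(0.9606, 0, 0.2781)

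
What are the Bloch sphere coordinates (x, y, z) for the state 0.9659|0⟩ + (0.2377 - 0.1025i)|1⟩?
(0.4592, -0.198, 0.866)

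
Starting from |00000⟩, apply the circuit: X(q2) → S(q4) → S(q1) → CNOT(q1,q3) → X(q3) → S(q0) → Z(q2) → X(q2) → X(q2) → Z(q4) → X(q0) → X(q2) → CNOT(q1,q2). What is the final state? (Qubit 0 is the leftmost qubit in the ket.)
-|10010⟩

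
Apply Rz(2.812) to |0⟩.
(0.1641 - 0.9865i)|0⟩

Rz(2.812) = [[e^(−iθ/2), 0], [0, e^(iθ/2)]] with e^(±iθ/2) = cos(θ/2) ± i·sin(θ/2); θ = 2.812, cos(θ/2) ≈ 0.164051, sin(θ/2) ≈ 0.986452.
With a = amp(|0⟩) = 1 and b = amp(|1⟩) = 0:
new amp(|0⟩) = (0.164051 - 0.986452i)·a = (0.1641 - 0.9865i)
new amp(|1⟩) = (0.164051 + 0.986452i)·b = 0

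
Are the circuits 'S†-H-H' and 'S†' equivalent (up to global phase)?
Yes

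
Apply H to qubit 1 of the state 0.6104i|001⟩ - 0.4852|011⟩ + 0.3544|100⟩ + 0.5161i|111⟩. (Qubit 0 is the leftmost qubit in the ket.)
(-0.3431 + 0.4316i)|001⟩ + (0.3431 + 0.4316i)|011⟩ + 0.2506|100⟩ + 0.3649i|101⟩ + 0.2506|110⟩ - 0.3649i|111⟩

H on qubit 1 mixes each pair of kets that differ only in qubit 1: amplitudes (a, b) of (|…0…⟩, |…1…⟩) become ((a + b)/√2, (a − b)/√2). Kets absent from the input have amplitude 0.
(|001⟩, |011⟩): (a, b) = (0.6104i, -0.4852) → ((-0.3431 + 0.4316i), (0.3431 + 0.4316i))
(|100⟩, |110⟩): (a, b) = (0.3544, 0) → (0.2506, 0.2506)
(|101⟩, |111⟩): (a, b) = (0, 0.5161i) → (0.3649i, -0.3649i)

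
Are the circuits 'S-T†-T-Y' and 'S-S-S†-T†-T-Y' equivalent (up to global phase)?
Yes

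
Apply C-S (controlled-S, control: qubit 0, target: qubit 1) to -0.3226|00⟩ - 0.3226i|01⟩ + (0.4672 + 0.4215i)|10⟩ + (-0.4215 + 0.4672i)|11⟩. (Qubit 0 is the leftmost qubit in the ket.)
-0.3226|00⟩ - 0.3226i|01⟩ + (0.4672 + 0.4215i)|10⟩ + (-0.4672 - 0.4215i)|11⟩

C-S leaves the control-|0⟩ kets |00⟩, |01⟩ unchanged and applies S to qubit 1 on the control-|1⟩ pair (|10⟩, |11⟩).
S = [[1, 0], [0, i]].
With a = amp(|10⟩) = (0.4672 + 0.4215i) and b = amp(|11⟩) = (-0.4215 + 0.4672i):
new amp(|10⟩) = (1)·a = (0.4672 + 0.4215i)
new amp(|11⟩) = (i)·b = (-0.4672 - 0.4215i)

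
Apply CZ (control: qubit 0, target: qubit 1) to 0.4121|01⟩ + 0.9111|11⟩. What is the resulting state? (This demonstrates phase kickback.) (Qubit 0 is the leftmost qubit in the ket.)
0.4121|01⟩ - 0.9111|11⟩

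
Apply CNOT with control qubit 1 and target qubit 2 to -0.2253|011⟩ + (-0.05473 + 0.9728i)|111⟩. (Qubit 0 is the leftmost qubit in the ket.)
-0.2253|010⟩ + (-0.05473 + 0.9728i)|110⟩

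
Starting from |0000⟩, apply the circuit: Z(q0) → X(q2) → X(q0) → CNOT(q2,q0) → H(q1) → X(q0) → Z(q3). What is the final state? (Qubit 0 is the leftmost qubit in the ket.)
1/√2|1010⟩ + 1/√2|1110⟩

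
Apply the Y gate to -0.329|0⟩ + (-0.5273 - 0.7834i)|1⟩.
(-0.7834 + 0.5273i)|0⟩ - 0.329i|1⟩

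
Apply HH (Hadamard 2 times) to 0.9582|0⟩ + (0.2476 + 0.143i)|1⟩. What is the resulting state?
0.9582|0⟩ + (0.2476 + 0.143i)|1⟩

H² = I, so an even number of Hadamards cancels: H^2 = I and the state is unchanged.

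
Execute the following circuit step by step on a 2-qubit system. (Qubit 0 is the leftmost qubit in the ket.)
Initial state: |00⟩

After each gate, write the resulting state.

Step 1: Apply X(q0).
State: |10⟩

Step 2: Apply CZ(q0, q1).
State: |10⟩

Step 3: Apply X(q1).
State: |11⟩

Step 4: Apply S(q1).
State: i|11⟩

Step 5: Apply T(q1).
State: (-1/√2 + (1/√2)i)|11⟩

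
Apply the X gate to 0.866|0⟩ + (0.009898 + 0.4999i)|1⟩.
(0.009898 + 0.4999i)|0⟩ + 0.866|1⟩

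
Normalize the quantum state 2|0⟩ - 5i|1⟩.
0.3714|0⟩ - 0.9285i|1⟩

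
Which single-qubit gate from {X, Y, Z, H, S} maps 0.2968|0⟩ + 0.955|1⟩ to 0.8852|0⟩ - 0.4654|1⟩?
H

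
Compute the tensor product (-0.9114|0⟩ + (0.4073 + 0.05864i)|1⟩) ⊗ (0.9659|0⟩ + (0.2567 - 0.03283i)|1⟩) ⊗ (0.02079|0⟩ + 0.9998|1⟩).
-0.0183|000⟩ - 0.8801|001⟩ + (-0.004864 + 0.0006221i)|010⟩ + (-0.2339 + 0.02992i)|011⟩ + (0.008179 + 0.001178i)|100⟩ + (0.3933 + 0.05663i)|101⟩ + (0.002214 + 0.00003495i)|110⟩ + (0.1065 + 0.001681i)|111⟩

amp(|b₁b₂…⟩) = product of the factor amplitudes for bits b₁, b₂, …; only kets whose every factor amplitude is nonzero survive.
|000⟩: (-0.9114)(0.9659)(0.02079) = -0.0183
|001⟩: (-0.9114)(0.9659)(0.9998) = -0.8801
|010⟩: (-0.9114)(0.2567 - 0.03283i)(0.02079) = (-0.004864 + 0.0006221i)
|011⟩: (-0.9114)(0.2567 - 0.03283i)(0.9998) = (-0.2339 + 0.02992i)
|100⟩: (0.4073 + 0.05864i)(0.9659)(0.02079) = (0.008179 + 0.001178i)
|101⟩: (0.4073 + 0.05864i)(0.9659)(0.9998) = (0.3933 + 0.05663i)
|110⟩: (0.4073 + 0.05864i)(0.2567 - 0.03283i)(0.02079) = (0.002214 + 0.00003495i)
|111⟩: (0.4073 + 0.05864i)(0.2567 - 0.03283i)(0.9998) = (0.1065 + 0.001681i)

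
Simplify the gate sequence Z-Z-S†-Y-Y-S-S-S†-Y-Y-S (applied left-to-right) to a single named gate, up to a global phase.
S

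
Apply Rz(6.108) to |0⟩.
(-0.9962 - 0.08748i)|0⟩

Rz(6.108) = [[e^(−iθ/2), 0], [0, e^(iθ/2)]] with e^(±iθ/2) = cos(θ/2) ± i·sin(θ/2); θ = 6.108, cos(θ/2) ≈ -0.996166, sin(θ/2) ≈ 0.0874807.
With a = amp(|0⟩) = 1 and b = amp(|1⟩) = 0:
new amp(|0⟩) = (-0.996166 - 0.0874807i)·a = (-0.9962 - 0.08748i)
new amp(|1⟩) = (-0.996166 + 0.0874807i)·b = 0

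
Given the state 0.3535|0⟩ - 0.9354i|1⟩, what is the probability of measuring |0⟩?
0.125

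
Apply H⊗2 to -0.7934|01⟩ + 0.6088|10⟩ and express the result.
-0.0923|00⟩ + 0.7011|01⟩ - 0.7011|10⟩ + 0.0923|11⟩

H⊗2 gives amp(|y⟩) = (1/2) Σ_x (−1)^(x·y) amp(|x⟩), where x·y is the number of positions in which both x and y have a 1.
|00⟩: (-0.7934 + 0.6088)/2 = -0.0923
|01⟩: (0.7934 + 0.6088)/2 = 0.7011
|10⟩: (-0.7934 - 0.6088)/2 = -0.7011
|11⟩: (0.7934 - 0.6088)/2 = 0.0923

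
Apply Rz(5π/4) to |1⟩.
(-0.3827 + 0.9239i)|1⟩

Rz(5π/4) = [[e^(−iθ/2), 0], [0, e^(iθ/2)]] with e^(±iθ/2) = cos(θ/2) ± i·sin(θ/2); θ = 5π/4, cos(θ/2) ≈ -0.382683, sin(θ/2) ≈ 0.92388.
With a = amp(|0⟩) = 0 and b = amp(|1⟩) = 1:
new amp(|0⟩) = (-0.382683 - 0.92388i)·a = 0
new amp(|1⟩) = (-0.382683 + 0.92388i)·b = (-0.3827 + 0.9239i)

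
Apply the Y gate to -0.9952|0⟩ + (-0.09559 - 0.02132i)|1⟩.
(-0.02132 + 0.09559i)|0⟩ - 0.9952i|1⟩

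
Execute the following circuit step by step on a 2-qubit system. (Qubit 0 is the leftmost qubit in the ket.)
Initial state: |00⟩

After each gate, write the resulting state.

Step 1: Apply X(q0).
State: |10⟩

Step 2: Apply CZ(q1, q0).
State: |10⟩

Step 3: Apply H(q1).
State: 1/√2|10⟩ + 1/√2|11⟩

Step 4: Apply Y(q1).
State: -(1/√2)i|10⟩ + (1/√2)i|11⟩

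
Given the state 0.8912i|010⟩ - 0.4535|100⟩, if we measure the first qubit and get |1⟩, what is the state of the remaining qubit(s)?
-|00⟩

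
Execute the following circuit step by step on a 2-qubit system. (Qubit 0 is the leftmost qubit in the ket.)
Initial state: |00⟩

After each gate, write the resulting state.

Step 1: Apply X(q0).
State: |10⟩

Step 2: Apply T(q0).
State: (1/√2 + (1/√2)i)|10⟩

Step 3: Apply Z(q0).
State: (-1/√2 - (1/√2)i)|10⟩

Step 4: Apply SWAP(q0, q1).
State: (-1/√2 - (1/√2)i)|01⟩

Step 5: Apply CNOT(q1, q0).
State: (-1/√2 - (1/√2)i)|11⟩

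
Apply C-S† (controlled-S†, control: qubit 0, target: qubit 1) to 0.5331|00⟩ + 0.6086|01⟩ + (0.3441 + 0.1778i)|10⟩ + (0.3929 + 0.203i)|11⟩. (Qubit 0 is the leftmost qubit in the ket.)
0.5331|00⟩ + 0.6086|01⟩ + (0.3441 + 0.1778i)|10⟩ + (0.203 - 0.3929i)|11⟩

C-S† leaves the control-|0⟩ kets |00⟩, |01⟩ unchanged and applies S† to qubit 1 on the control-|1⟩ pair (|10⟩, |11⟩).
S† = [[1, 0], [0, -i]].
With a = amp(|10⟩) = (0.3441 + 0.1778i) and b = amp(|11⟩) = (0.3929 + 0.203i):
new amp(|10⟩) = (1)·a = (0.3441 + 0.1778i)
new amp(|11⟩) = (-i)·b = (0.203 - 0.3929i)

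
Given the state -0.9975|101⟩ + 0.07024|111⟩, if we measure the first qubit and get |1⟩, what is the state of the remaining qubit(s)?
-0.9975|01⟩ + 0.07024|11⟩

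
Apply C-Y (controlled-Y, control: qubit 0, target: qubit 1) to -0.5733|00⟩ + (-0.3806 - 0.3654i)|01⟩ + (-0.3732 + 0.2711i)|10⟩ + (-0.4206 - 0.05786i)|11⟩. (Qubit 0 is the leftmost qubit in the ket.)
-0.5733|00⟩ + (-0.3806 - 0.3654i)|01⟩ + (-0.05786 + 0.4206i)|10⟩ + (-0.2711 - 0.3732i)|11⟩

C-Y leaves the control-|0⟩ kets |00⟩, |01⟩ unchanged and applies Y to qubit 1 on the control-|1⟩ pair (|10⟩, |11⟩).
Y = [[0, -i], [i, 0]].
With a = amp(|10⟩) = (-0.3732 + 0.2711i) and b = amp(|11⟩) = (-0.4206 - 0.05786i):
new amp(|10⟩) = (-i)·b = (-0.05786 + 0.4206i)
new amp(|11⟩) = (i)·a = (-0.2711 - 0.3732i)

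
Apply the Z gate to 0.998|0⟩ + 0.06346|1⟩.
0.998|0⟩ - 0.06346|1⟩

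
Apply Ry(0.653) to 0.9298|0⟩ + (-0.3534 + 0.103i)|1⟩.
(0.994 - 0.03304i)|0⟩ + (-0.03652 + 0.09756i)|1⟩

Ry(0.653) = [[cos(θ/2), −sin(θ/2)], [sin(θ/2), cos(θ/2)]]; θ = 0.653, cos(θ/2) ≈ 0.947171, sin(θ/2) ≈ 0.32073.
With a = amp(|0⟩) = 0.9298 and b = amp(|1⟩) = (-0.3534 + 0.103i):
new amp(|0⟩) = (0.947171)·a + (-0.32073)·b = (0.994 - 0.03304i)
new amp(|1⟩) = (0.32073)·a + (0.947171)·b = (-0.03652 + 0.09756i)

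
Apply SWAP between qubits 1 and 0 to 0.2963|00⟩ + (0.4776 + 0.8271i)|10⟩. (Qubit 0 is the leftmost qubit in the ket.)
0.2963|00⟩ + (0.4776 + 0.8271i)|01⟩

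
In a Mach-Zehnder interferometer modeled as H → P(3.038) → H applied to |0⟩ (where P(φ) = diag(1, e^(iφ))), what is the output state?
(0.00268 + 0.0517i)|0⟩ + (0.9973 - 0.0517i)|1⟩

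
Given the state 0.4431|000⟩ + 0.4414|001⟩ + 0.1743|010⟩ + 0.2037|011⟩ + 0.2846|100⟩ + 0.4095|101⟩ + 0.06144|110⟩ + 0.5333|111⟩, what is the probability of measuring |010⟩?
0.03038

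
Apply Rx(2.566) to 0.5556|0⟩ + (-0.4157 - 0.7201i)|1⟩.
(-0.5328 + 0.3986i)|0⟩ + (-0.118 - 0.7371i)|1⟩

Rx(2.566) = [[cos(θ/2), −i·sin(θ/2)], [−i·sin(θ/2), cos(θ/2)]]; θ = 2.566, cos(θ/2) ≈ 0.28384, sin(θ/2) ≈ 0.958872.
With a = amp(|0⟩) = 0.5556 and b = amp(|1⟩) = (-0.4157 - 0.7201i):
new amp(|0⟩) = (0.28384)·a + (-0.958872i)·b = (-0.5328 + 0.3986i)
new amp(|1⟩) = (-0.958872i)·a + (0.28384)·b = (-0.118 - 0.7371i)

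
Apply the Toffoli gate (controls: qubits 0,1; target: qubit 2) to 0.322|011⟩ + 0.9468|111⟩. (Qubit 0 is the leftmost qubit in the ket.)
0.322|011⟩ + 0.9468|110⟩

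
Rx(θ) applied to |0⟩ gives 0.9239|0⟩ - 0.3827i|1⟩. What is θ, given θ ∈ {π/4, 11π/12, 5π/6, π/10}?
π/4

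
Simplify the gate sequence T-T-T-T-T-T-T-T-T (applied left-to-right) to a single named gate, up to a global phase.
T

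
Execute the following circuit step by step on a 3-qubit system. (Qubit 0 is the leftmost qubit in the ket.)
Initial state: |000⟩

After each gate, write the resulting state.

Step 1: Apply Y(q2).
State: i|001⟩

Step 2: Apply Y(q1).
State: -|011⟩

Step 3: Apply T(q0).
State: -|011⟩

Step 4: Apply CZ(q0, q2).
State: -|011⟩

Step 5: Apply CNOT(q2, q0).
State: -|111⟩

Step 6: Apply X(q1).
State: -|101⟩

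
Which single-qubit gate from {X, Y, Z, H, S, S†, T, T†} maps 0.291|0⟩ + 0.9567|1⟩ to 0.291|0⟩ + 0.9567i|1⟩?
S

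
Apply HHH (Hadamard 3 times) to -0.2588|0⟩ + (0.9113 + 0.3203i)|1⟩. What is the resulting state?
(0.4614 + 0.2265i)|0⟩ + (-0.8274 - 0.2265i)|1⟩

H² = I, so H^3 = H: a single Hadamard. With (a, b) = (-0.2588, (0.9113 + 0.3203i)), H gives ((a + b)/√2, (a − b)/√2) = ((0.4614 + 0.2265i), (-0.8274 - 0.2265i)).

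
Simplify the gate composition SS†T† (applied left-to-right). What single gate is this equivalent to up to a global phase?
T†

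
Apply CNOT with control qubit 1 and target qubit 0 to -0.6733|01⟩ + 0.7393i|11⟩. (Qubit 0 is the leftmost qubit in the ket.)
0.7393i|01⟩ - 0.6733|11⟩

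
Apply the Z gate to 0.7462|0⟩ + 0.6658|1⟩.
0.7462|0⟩ - 0.6658|1⟩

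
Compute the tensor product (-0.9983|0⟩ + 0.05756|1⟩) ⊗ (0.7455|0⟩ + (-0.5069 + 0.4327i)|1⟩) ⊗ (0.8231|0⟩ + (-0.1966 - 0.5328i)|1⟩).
-0.6126|000⟩ + (0.1463 + 0.3965i)|001⟩ + (0.4165 - 0.3555i)|010⟩ + (-0.3296 - 0.1847i)|011⟩ + 0.03532|100⟩ + (-0.008436 - 0.02286i)|101⟩ + (-0.02402 + 0.0205i)|110⟩ + (0.01901 + 0.01065i)|111⟩

amp(|b₁b₂…⟩) = product of the factor amplitudes for bits b₁, b₂, …; only kets whose every factor amplitude is nonzero survive.
|000⟩: (-0.9983)(0.7455)(0.8231) = -0.6126
|001⟩: (-0.9983)(0.7455)(-0.1966 - 0.5328i) = (0.1463 + 0.3965i)
|010⟩: (-0.9983)(-0.5069 + 0.4327i)(0.8231) = (0.4165 - 0.3555i)
|011⟩: (-0.9983)(-0.5069 + 0.4327i)(-0.1966 - 0.5328i) = (-0.3296 - 0.1847i)
|100⟩: (0.05756)(0.7455)(0.8231) = 0.03532
|101⟩: (0.05756)(0.7455)(-0.1966 - 0.5328i) = (-0.008436 - 0.02286i)
|110⟩: (0.05756)(-0.5069 + 0.4327i)(0.8231) = (-0.02402 + 0.0205i)
|111⟩: (0.05756)(-0.5069 + 0.4327i)(-0.1966 - 0.5328i) = (0.01901 + 0.01065i)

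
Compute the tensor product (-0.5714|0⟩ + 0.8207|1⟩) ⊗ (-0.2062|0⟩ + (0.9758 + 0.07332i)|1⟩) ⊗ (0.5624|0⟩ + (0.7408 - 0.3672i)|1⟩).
0.06626|000⟩ + (0.08728 - 0.04326i)|001⟩ + (-0.3136 - 0.02356i)|010⟩ + (-0.4284 + 0.1737i)|011⟩ - 0.09517|100⟩ + (-0.1254 + 0.06214i)|101⟩ + (0.4504 + 0.03384i)|110⟩ + (0.6154 - 0.2495i)|111⟩

amp(|b₁b₂…⟩) = product of the factor amplitudes for bits b₁, b₂, …; only kets whose every factor amplitude is nonzero survive.
|000⟩: (-0.5714)(-0.2062)(0.5624) = 0.06626
|001⟩: (-0.5714)(-0.2062)(0.7408 - 0.3672i) = (0.08728 - 0.04326i)
|010⟩: (-0.5714)(0.9758 + 0.07332i)(0.5624) = (-0.3136 - 0.02356i)
|011⟩: (-0.5714)(0.9758 + 0.07332i)(0.7408 - 0.3672i) = (-0.4284 + 0.1737i)
|100⟩: (0.8207)(-0.2062)(0.5624) = -0.09517
|101⟩: (0.8207)(-0.2062)(0.7408 - 0.3672i) = (-0.1254 + 0.06214i)
|110⟩: (0.8207)(0.9758 + 0.07332i)(0.5624) = (0.4504 + 0.03384i)
|111⟩: (0.8207)(0.9758 + 0.07332i)(0.7408 - 0.3672i) = (0.6154 - 0.2495i)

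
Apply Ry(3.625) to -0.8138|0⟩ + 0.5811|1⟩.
-0.3694|0⟩ - 0.9292|1⟩

Ry(3.625) = [[cos(θ/2), −sin(θ/2)], [sin(θ/2), cos(θ/2)]]; θ = 3.625, cos(θ/2) ≈ -0.239357, sin(θ/2) ≈ 0.970932.
With a = amp(|0⟩) = -0.8138 and b = amp(|1⟩) = 0.5811:
new amp(|0⟩) = (-0.239357)·a + (-0.970932)·b = -0.3694
new amp(|1⟩) = (0.970932)·a + (-0.239357)·b = -0.9292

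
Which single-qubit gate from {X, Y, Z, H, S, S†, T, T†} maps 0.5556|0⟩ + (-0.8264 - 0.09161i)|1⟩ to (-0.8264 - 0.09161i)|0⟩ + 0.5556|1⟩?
X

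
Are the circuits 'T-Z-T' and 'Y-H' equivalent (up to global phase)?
No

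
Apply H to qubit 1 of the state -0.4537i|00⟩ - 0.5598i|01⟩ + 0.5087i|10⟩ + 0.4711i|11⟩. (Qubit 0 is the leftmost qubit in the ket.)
-0.7167i|00⟩ + 0.07502i|01⟩ + 0.6928i|10⟩ + 0.02659i|11⟩

H on qubit 1 mixes each pair of kets that differ only in qubit 1: amplitudes (a, b) of (|…0…⟩, |…1…⟩) become ((a + b)/√2, (a − b)/√2). Kets absent from the input have amplitude 0.
(|00⟩, |01⟩): (a, b) = (-0.4537i, -0.5598i) → (-0.7167i, 0.07502i)
(|10⟩, |11⟩): (a, b) = (0.5087i, 0.4711i) → (0.6928i, 0.02659i)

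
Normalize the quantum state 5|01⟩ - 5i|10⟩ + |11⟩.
0.7001|01⟩ - 0.7001i|10⟩ + 0.14|11⟩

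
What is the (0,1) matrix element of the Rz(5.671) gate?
0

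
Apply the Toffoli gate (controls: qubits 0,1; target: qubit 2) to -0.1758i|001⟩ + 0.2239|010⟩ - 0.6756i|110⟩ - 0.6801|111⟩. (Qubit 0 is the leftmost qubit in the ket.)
-0.1758i|001⟩ + 0.2239|010⟩ - 0.6801|110⟩ - 0.6756i|111⟩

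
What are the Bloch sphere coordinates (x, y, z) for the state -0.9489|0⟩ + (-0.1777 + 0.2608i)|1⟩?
(0.3372, -0.4949, 0.8008)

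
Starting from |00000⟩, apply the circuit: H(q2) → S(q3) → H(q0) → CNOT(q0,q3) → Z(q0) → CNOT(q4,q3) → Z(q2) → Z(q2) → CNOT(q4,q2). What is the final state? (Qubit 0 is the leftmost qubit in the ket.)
1/2|00000⟩ + 1/2|00100⟩ - 1/2|10010⟩ - 1/2|10110⟩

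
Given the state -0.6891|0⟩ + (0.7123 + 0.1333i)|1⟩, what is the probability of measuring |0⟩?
0.4749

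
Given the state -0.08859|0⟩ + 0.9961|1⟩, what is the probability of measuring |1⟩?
0.9922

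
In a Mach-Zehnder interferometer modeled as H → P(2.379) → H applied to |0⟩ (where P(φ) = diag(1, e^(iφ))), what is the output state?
(0.1385 + 0.3454i)|0⟩ + (0.8615 - 0.3454i)|1⟩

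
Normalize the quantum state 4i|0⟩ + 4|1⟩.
(1/√2)i|0⟩ + 1/√2|1⟩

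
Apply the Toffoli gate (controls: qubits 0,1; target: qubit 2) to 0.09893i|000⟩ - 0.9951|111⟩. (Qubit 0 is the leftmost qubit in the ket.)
0.09893i|000⟩ - 0.9951|110⟩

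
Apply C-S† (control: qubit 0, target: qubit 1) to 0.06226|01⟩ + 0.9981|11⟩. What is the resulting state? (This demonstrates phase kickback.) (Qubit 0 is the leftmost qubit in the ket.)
0.06226|01⟩ - 0.9981i|11⟩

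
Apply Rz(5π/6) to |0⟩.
(0.2588 - 0.9659i)|0⟩

Rz(5π/6) = [[e^(−iθ/2), 0], [0, e^(iθ/2)]] with e^(±iθ/2) = cos(θ/2) ± i·sin(θ/2); θ = 5π/6, cos(θ/2) ≈ 0.258819, sin(θ/2) ≈ 0.965926.
With a = amp(|0⟩) = 1 and b = amp(|1⟩) = 0:
new amp(|0⟩) = (0.258819 - 0.965926i)·a = (0.2588 - 0.9659i)
new amp(|1⟩) = (0.258819 + 0.965926i)·b = 0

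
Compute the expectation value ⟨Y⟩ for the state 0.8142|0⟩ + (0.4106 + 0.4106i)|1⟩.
0.6686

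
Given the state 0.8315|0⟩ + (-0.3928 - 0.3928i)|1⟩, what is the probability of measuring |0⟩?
0.6914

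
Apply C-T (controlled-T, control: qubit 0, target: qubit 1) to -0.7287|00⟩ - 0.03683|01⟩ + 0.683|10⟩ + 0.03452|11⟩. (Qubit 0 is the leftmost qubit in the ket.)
-0.7287|00⟩ - 0.03683|01⟩ + 0.683|10⟩ + (0.02441 + 0.02441i)|11⟩

C-T leaves the control-|0⟩ kets |00⟩, |01⟩ unchanged and applies T to qubit 1 on the control-|1⟩ pair (|10⟩, |11⟩).
T = [[1, 0], [0, (1/√2 + (1/√2)i)]].
With a = amp(|10⟩) = 0.683 and b = amp(|11⟩) = 0.03452:
new amp(|10⟩) = (1)·a = 0.683
new amp(|11⟩) = (1/√2 + (1/√2)i)·b = (0.02441 + 0.02441i)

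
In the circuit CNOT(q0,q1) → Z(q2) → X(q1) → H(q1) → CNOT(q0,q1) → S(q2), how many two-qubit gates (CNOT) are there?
2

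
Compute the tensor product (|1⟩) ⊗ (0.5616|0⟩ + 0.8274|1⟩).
0.5616|10⟩ + 0.8274|11⟩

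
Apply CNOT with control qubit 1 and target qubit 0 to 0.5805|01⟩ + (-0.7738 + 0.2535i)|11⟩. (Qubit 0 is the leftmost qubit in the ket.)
(-0.7738 + 0.2535i)|01⟩ + 0.5805|11⟩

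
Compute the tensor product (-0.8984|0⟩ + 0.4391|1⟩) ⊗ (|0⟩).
-0.8984|00⟩ + 0.4391|10⟩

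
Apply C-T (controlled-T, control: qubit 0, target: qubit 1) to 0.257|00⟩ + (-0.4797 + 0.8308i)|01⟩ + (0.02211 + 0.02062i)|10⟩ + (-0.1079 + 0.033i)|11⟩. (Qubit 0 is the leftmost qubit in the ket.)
0.257|00⟩ + (-0.4797 + 0.8308i)|01⟩ + (0.02211 + 0.02062i)|10⟩ + (-0.09963 - 0.05296i)|11⟩

C-T leaves the control-|0⟩ kets |00⟩, |01⟩ unchanged and applies T to qubit 1 on the control-|1⟩ pair (|10⟩, |11⟩).
T = [[1, 0], [0, (1/√2 + (1/√2)i)]].
With a = amp(|10⟩) = (0.02211 + 0.02062i) and b = amp(|11⟩) = (-0.1079 + 0.033i):
new amp(|10⟩) = (1)·a = (0.02211 + 0.02062i)
new amp(|11⟩) = (1/√2 + (1/√2)i)·b = (-0.09963 - 0.05296i)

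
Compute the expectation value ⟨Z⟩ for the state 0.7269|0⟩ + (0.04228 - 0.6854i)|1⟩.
0.05682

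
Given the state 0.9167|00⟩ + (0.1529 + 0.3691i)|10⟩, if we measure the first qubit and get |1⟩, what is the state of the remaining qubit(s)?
(0.3827 + 0.9239i)|0⟩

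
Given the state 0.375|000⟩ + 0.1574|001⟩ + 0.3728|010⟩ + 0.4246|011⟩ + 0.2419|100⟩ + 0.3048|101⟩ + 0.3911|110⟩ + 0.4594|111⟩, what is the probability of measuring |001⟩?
0.02477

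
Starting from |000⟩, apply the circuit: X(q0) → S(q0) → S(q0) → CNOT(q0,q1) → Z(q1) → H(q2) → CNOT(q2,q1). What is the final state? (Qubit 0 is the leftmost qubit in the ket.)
1/√2|101⟩ + 1/√2|110⟩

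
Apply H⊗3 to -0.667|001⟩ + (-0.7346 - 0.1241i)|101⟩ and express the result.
(-0.4955 - 0.04388i)|000⟩ + (0.4955 + 0.04388i)|001⟩ + (-0.4955 - 0.04388i)|010⟩ + (0.4955 + 0.04388i)|011⟩ + (0.0239 + 0.04388i)|100⟩ + (-0.0239 - 0.04388i)|101⟩ + (0.0239 + 0.04388i)|110⟩ + (-0.0239 - 0.04388i)|111⟩

H⊗3 gives amp(|y⟩) = (1/2√2) Σ_x (−1)^(x·y) amp(|x⟩), where x·y is the number of positions in which both x and y have a 1.
|000⟩: (-0.667 + (-0.7346 - 0.1241i))/(2√2) = (-0.4955 - 0.04388i)
|001⟩: (0.667 - (-0.7346 - 0.1241i))/(2√2) = (0.4955 + 0.04388i)
|010⟩: (-0.667 + (-0.7346 - 0.1241i))/(2√2) = (-0.4955 - 0.04388i)
|011⟩: (0.667 - (-0.7346 - 0.1241i))/(2√2) = (0.4955 + 0.04388i)
|100⟩: (-0.667 - (-0.7346 - 0.1241i))/(2√2) = (0.0239 + 0.04388i)
|101⟩: (0.667 + (-0.7346 - 0.1241i))/(2√2) = (-0.0239 - 0.04388i)
|110⟩: (-0.667 - (-0.7346 - 0.1241i))/(2√2) = (0.0239 + 0.04388i)
|111⟩: (0.667 + (-0.7346 - 0.1241i))/(2√2) = (-0.0239 - 0.04388i)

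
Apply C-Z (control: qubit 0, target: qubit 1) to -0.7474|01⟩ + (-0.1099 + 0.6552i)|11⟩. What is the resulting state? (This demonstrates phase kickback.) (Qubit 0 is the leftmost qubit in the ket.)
-0.7474|01⟩ + (0.1099 - 0.6552i)|11⟩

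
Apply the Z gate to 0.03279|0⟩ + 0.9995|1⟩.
0.03279|0⟩ - 0.9995|1⟩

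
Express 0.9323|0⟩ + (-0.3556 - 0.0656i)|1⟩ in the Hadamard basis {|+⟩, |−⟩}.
(0.4078 - 0.04639i)|+⟩ + (0.9107 + 0.04639i)|−⟩

With |ψ⟩ = α|0⟩ + β|1⟩, the Hadamard-basis coefficients are ⟨+|ψ⟩ = (α + β)/√2 and ⟨−|ψ⟩ = (α − β)/√2.
Here α = 0.9323, β = (-0.3556 - 0.0656i): (α + β)/√2 = (0.4078 - 0.04639i), (α − β)/√2 = (0.9107 + 0.04639i).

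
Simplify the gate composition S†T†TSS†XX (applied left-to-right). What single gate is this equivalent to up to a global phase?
S†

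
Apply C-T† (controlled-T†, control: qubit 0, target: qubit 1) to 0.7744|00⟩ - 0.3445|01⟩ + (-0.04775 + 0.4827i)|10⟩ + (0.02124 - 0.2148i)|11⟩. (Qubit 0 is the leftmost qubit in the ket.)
0.7744|00⟩ - 0.3445|01⟩ + (-0.04775 + 0.4827i)|10⟩ + (-0.1369 - 0.1669i)|11⟩

C-T† leaves the control-|0⟩ kets |00⟩, |01⟩ unchanged and applies T† to qubit 1 on the control-|1⟩ pair (|10⟩, |11⟩).
T† = [[1, 0], [0, (1/√2 - (1/√2)i)]].
With a = amp(|10⟩) = (-0.04775 + 0.4827i) and b = amp(|11⟩) = (0.02124 - 0.2148i):
new amp(|10⟩) = (1)·a = (-0.04775 + 0.4827i)
new amp(|11⟩) = (1/√2 - (1/√2)i)·b = (-0.1369 - 0.1669i)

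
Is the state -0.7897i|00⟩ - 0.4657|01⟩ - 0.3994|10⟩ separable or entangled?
Entangled

Writing the state as a|00⟩ + b|01⟩ + c|10⟩ + d|11⟩, it is a product state iff ad − bc = 0.
Here (a, b, c, d) = (-0.7897i, -0.4657, -0.3994, 0): ad − bc = (-0.7897i)(0) − (-0.4657)(-0.3994) = -0.186 ≠ 0, so the state is entangled.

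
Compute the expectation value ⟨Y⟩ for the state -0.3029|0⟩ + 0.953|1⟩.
0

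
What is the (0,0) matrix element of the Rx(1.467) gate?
0.7428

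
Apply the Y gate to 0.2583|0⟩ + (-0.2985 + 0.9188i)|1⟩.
(0.9188 + 0.2985i)|0⟩ + 0.2583i|1⟩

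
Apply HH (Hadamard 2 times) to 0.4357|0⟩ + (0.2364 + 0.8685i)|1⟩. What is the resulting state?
0.4357|0⟩ + (0.2364 + 0.8685i)|1⟩

H² = I, so an even number of Hadamards cancels: H^2 = I and the state is unchanged.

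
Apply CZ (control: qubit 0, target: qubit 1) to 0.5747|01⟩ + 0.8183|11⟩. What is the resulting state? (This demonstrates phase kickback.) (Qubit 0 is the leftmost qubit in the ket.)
0.5747|01⟩ - 0.8183|11⟩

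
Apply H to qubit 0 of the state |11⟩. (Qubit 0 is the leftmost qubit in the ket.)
1/√2|01⟩ - 1/√2|11⟩

H on qubit 0 mixes each pair of kets that differ only in qubit 0: amplitudes (a, b) of (|…0…⟩, |…1…⟩) become ((a + b)/√2, (a − b)/√2). Kets absent from the input have amplitude 0.
(|01⟩, |11⟩): (a, b) = (0, 1) → (1/√2, -1/√2)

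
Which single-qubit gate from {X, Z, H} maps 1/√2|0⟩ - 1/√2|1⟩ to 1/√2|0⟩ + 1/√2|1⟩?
Z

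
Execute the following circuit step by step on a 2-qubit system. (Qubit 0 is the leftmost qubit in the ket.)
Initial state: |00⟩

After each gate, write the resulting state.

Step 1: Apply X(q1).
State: |01⟩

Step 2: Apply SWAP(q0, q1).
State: |10⟩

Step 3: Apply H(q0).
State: 1/√2|00⟩ - 1/√2|10⟩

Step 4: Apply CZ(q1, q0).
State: 1/√2|00⟩ - 1/√2|10⟩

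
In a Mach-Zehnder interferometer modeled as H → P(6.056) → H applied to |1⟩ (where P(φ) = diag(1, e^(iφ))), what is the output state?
(0.01285 + 0.1126i)|0⟩ + (0.9872 - 0.1126i)|1⟩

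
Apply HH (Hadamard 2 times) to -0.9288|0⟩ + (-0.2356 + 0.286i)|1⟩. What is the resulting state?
-0.9288|0⟩ + (-0.2356 + 0.286i)|1⟩

H² = I, so an even number of Hadamards cancels: H^2 = I and the state is unchanged.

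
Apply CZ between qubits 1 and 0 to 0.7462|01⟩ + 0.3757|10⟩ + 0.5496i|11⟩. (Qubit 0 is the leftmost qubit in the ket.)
0.7462|01⟩ + 0.3757|10⟩ - 0.5496i|11⟩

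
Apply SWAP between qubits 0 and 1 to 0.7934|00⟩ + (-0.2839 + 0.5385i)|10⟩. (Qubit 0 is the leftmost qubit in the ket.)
0.7934|00⟩ + (-0.2839 + 0.5385i)|01⟩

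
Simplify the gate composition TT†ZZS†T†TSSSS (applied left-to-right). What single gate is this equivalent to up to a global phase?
S†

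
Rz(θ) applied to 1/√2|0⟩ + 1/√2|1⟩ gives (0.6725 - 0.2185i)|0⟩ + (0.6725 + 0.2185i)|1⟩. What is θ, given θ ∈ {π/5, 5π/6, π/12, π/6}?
π/5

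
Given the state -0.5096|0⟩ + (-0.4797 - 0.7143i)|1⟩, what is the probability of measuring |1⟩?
0.7403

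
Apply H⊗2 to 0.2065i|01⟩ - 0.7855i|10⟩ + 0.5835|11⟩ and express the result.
(0.2918 - 0.2895i)|00⟩ + (-0.2918 - 0.496i)|01⟩ + (-0.2918 + 0.496i)|10⟩ + (0.2918 + 0.2895i)|11⟩

H⊗2 gives amp(|y⟩) = (1/2) Σ_x (−1)^(x·y) amp(|x⟩), where x·y is the number of positions in which both x and y have a 1.
|00⟩: (0.2065i - 0.7855i + 0.5835)/2 = (0.2918 - 0.2895i)
|01⟩: (-0.2065i - 0.7855i - 0.5835)/2 = (-0.2918 - 0.496i)
|10⟩: (0.2065i + 0.7855i - 0.5835)/2 = (-0.2918 + 0.496i)
|11⟩: (-0.2065i + 0.7855i + 0.5835)/2 = (0.2918 + 0.2895i)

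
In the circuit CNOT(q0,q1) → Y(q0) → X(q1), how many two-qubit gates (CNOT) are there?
1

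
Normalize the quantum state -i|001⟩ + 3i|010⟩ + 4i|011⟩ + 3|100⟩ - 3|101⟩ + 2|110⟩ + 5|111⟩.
-0.117i|001⟩ + 0.3511i|010⟩ + 0.4682i|011⟩ + 0.3511|100⟩ - 0.3511|101⟩ + 0.2341|110⟩ + 0.5852|111⟩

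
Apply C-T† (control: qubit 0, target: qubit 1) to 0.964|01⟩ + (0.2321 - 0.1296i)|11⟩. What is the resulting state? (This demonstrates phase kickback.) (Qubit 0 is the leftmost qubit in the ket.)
0.964|01⟩ + (0.07248 - 0.2558i)|11⟩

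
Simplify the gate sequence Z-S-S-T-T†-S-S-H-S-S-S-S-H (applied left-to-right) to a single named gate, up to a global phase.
Z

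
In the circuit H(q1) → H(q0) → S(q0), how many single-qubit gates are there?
3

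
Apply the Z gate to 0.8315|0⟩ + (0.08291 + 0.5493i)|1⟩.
0.8315|0⟩ + (-0.08291 - 0.5493i)|1⟩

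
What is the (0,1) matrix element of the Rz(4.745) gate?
0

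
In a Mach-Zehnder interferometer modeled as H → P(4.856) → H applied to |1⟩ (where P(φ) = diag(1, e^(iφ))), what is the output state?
(0.4284 + 0.4949i)|0⟩ + (0.5716 - 0.4949i)|1⟩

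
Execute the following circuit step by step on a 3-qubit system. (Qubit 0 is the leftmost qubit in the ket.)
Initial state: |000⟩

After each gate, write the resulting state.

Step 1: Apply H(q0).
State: 1/√2|000⟩ + 1/√2|100⟩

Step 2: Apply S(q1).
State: 1/√2|000⟩ + 1/√2|100⟩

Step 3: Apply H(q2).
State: 1/2|000⟩ + 1/2|001⟩ + 1/2|100⟩ + 1/2|101⟩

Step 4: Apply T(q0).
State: 1/2|000⟩ + 1/2|001⟩ + (1/√8 + (1/√8)i)|100⟩ + (1/√8 + (1/√8)i)|101⟩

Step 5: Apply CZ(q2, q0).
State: 1/2|000⟩ + 1/2|001⟩ + (1/√8 + (1/√8)i)|100⟩ + (-1/√8 - (1/√8)i)|101⟩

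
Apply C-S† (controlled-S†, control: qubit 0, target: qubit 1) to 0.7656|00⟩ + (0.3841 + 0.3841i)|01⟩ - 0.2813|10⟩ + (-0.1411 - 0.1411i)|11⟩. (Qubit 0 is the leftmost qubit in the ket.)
0.7656|00⟩ + (0.3841 + 0.3841i)|01⟩ - 0.2813|10⟩ + (-0.1411 + 0.1411i)|11⟩

C-S† leaves the control-|0⟩ kets |00⟩, |01⟩ unchanged and applies S† to qubit 1 on the control-|1⟩ pair (|10⟩, |11⟩).
S† = [[1, 0], [0, -i]].
With a = amp(|10⟩) = -0.2813 and b = amp(|11⟩) = (-0.1411 - 0.1411i):
new amp(|10⟩) = (1)·a = -0.2813
new amp(|11⟩) = (-i)·b = (-0.1411 + 0.1411i)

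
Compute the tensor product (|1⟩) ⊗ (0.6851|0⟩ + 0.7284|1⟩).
0.6851|10⟩ + 0.7284|11⟩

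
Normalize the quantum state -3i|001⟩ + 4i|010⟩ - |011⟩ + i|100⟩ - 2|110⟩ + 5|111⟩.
-0.4009i|001⟩ + 0.5345i|010⟩ - 0.1336|011⟩ + 0.1336i|100⟩ - 0.2673|110⟩ + 0.6682|111⟩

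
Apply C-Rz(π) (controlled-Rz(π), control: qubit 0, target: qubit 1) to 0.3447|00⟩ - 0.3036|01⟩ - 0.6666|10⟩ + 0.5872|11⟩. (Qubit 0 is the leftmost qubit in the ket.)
0.3447|00⟩ - 0.3036|01⟩ + 0.6666i|10⟩ + 0.5872i|11⟩

C-Rz(π) leaves the control-|0⟩ kets |00⟩, |01⟩ unchanged and applies Rz(π) to qubit 1 on the control-|1⟩ pair (|10⟩, |11⟩).
Rz(π) = [[e^(−iθ/2), 0], [0, e^(iθ/2)]] with e^(±iθ/2) = cos(θ/2) ± i·sin(θ/2); θ = π, cos(θ/2) ≈ 0, sin(θ/2) ≈ 1.
With a = amp(|10⟩) = -0.6666 and b = amp(|11⟩) = 0.5872:
new amp(|10⟩) = (-i)·a = 0.6666i
new amp(|11⟩) = (i)·b = 0.5872i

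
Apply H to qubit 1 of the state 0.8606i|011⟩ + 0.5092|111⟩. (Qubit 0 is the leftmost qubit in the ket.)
0.6085i|001⟩ - 0.6085i|011⟩ + 0.3601|101⟩ - 0.3601|111⟩

H on qubit 1 mixes each pair of kets that differ only in qubit 1: amplitudes (a, b) of (|…0…⟩, |…1…⟩) become ((a + b)/√2, (a − b)/√2). Kets absent from the input have amplitude 0.
(|001⟩, |011⟩): (a, b) = (0, 0.8606i) → (0.6085i, -0.6085i)
(|101⟩, |111⟩): (a, b) = (0, 0.5092) → (0.3601, -0.3601)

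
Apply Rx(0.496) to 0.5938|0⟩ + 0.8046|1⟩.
(0.5756 - 0.1975i)|0⟩ + (0.78 - 0.1458i)|1⟩

Rx(0.496) = [[cos(θ/2), −i·sin(θ/2)], [−i·sin(θ/2), cos(θ/2)]]; θ = 0.496, cos(θ/2) ≈ 0.969405, sin(θ/2) ≈ 0.245466.
With a = amp(|0⟩) = 0.5938 and b = amp(|1⟩) = 0.8046:
new amp(|0⟩) = (0.969405)·a + (-0.245466i)·b = (0.5756 - 0.1975i)
new amp(|1⟩) = (-0.245466i)·a + (0.969405)·b = (0.78 - 0.1458i)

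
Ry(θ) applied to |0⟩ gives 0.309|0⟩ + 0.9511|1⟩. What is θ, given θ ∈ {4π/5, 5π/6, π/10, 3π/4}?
4π/5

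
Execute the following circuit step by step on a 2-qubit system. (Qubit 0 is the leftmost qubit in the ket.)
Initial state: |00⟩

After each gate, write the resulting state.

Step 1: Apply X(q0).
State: |10⟩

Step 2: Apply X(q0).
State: |00⟩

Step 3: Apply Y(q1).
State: i|01⟩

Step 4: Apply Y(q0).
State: -|11⟩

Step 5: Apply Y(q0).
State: i|01⟩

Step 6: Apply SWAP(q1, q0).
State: i|10⟩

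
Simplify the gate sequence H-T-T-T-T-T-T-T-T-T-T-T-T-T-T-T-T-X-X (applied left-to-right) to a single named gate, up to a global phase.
H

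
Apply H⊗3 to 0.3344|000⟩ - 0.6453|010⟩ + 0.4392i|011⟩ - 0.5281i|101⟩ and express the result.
(-0.1099 - 0.03143i)|000⟩ + (-0.1099 + 0.03143i)|001⟩ + (0.3464 - 0.342i)|010⟩ + (0.3464 + 0.342i)|011⟩ + (-0.1099 + 0.342i)|100⟩ + (-0.1099 - 0.342i)|101⟩ + (0.3464 + 0.03143i)|110⟩ + (0.3464 - 0.03143i)|111⟩

H⊗3 gives amp(|y⟩) = (1/2√2) Σ_x (−1)^(x·y) amp(|x⟩), where x·y is the number of positions in which both x and y have a 1.
|000⟩: (0.3344 - 0.6453 + 0.4392i - 0.5281i)/(2√2) = (-0.1099 - 0.03143i)
|001⟩: (0.3344 - 0.6453 - 0.4392i + 0.5281i)/(2√2) = (-0.1099 + 0.03143i)
|010⟩: (0.3344 + 0.6453 - 0.4392i - 0.5281i)/(2√2) = (0.3464 - 0.342i)
|011⟩: (0.3344 + 0.6453 + 0.4392i + 0.5281i)/(2√2) = (0.3464 + 0.342i)
|100⟩: (0.3344 - 0.6453 + 0.4392i + 0.5281i)/(2√2) = (-0.1099 + 0.342i)
|101⟩: (0.3344 - 0.6453 - 0.4392i - 0.5281i)/(2√2) = (-0.1099 - 0.342i)
|110⟩: (0.3344 + 0.6453 - 0.4392i + 0.5281i)/(2√2) = (0.3464 + 0.03143i)
|111⟩: (0.3344 + 0.6453 + 0.4392i - 0.5281i)/(2√2) = (0.3464 - 0.03143i)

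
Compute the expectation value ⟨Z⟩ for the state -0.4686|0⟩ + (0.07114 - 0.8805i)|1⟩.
-0.5608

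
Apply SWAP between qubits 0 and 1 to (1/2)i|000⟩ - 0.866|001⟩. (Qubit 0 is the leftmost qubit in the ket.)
(1/2)i|000⟩ - 0.866|001⟩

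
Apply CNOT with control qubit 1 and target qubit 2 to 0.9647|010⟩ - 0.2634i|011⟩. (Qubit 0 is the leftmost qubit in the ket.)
-0.2634i|010⟩ + 0.9647|011⟩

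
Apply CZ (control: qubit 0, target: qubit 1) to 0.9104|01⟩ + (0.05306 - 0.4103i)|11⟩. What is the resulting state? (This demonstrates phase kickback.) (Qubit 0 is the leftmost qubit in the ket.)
0.9104|01⟩ + (-0.05306 + 0.4103i)|11⟩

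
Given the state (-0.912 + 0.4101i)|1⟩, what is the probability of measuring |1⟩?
0.9999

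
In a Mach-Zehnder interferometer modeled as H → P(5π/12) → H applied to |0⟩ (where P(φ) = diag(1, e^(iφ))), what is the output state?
(0.6294 + 0.483i)|0⟩ + (0.3706 - 0.483i)|1⟩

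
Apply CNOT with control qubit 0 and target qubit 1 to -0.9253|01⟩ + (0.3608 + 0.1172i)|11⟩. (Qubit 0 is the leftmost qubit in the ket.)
-0.9253|01⟩ + (0.3608 + 0.1172i)|10⟩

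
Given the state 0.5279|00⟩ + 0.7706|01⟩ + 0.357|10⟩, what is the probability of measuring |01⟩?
0.5938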